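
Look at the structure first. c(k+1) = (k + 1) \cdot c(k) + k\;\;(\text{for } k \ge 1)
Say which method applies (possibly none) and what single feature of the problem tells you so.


Method: a summation factor — normalize by the running product of k + 1: the left side becomes a difference, and differences sum.


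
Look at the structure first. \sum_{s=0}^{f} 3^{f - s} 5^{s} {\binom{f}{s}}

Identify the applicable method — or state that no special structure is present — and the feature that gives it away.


Technique: the binomial theorem — terms weighting {\binom{f}{s}} against matched powers of 5 and 3 reassemble into (5 + 3)^f by the binomial theorem.


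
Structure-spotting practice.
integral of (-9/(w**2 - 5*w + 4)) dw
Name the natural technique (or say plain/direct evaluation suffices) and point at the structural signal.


Method: partial fractions — a proper rational integrand over the factorable w**2 - 5*w + 4: partial fractions reduce it to elementary pieces.


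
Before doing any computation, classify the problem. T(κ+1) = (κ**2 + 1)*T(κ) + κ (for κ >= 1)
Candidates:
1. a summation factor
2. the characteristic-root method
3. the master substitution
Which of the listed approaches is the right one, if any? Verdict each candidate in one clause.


Best approach: a summation factor — with the index-dependent coefficient κ**2 + 1, dividing by the cumulative product turns the left side into a pure difference.
- a summation factor: applies; the problem has the shape this method handles.
- the characteristic-root method — the coefficients change with the index, which the root method cannot absorb.
- the master substitution: this is shift-type recursion, outside the divide-and-conquer template.


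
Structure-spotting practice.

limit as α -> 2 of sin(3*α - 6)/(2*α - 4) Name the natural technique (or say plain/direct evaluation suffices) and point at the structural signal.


Verdict: l'Hôpital's rule (0/0) — numerator and denominator both vanish at 2 — a genuine 0/0 form, which is exactly when l'Hôpital applies. A local series expansion at the point resolves it as well; the rule is the packaged version of that step.


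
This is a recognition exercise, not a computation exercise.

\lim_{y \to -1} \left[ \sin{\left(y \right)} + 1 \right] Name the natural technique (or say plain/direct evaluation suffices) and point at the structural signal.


Method: no special technique — the expression is continuous at -1 — substitute and evaluate; no indeterminate form appears.


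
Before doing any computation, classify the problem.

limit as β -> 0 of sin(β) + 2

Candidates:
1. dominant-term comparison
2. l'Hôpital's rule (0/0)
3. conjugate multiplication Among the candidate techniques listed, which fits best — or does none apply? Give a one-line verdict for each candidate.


Technique: no special technique — the function is continuous at 0; evaluation is itself the limit, no machinery required.
- dominant-term comparison: this limit is not decided by comparing polynomial growth at infinity.
- l'Hôpital's rule (0/0): substituting the point gives a finite value outright — there is no indeterminate clash to repair.
- conjugate multiplication: no divergent radical difference is present for a conjugate pair to cancel.


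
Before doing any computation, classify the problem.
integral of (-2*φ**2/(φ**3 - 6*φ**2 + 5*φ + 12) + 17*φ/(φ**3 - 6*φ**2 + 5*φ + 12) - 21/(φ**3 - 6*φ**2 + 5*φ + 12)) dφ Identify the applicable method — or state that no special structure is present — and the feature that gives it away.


Technique: partial fractions — the bottom, φ**3 - 6*φ**2 + 5*φ + 12, comes apart into simple factors, and a proper rational function over split factors decomposes.


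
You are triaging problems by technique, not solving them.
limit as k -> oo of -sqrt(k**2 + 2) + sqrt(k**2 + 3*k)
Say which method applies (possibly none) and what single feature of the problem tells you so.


Technique: conjugate multiplication — an infinity-minus-infinity difference with a surviving radical — multiply by the conjugate to cancel the divergence.


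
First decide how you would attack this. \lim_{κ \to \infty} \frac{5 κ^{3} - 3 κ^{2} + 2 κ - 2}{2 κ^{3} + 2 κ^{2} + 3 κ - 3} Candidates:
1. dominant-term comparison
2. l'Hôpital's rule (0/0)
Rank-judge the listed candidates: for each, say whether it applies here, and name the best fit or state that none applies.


Method: dominant-term comparison — growth-rate triage: the leading powers of κ decide the limit, everything else is noise.
- dominant-term comparison: yes — fits the structure here.
- l'Hôpital's rule (0/0): viewed as a single quotient this runs to ∞/∞, not the 0/0 clash this candidate addresses; an at-infinity variant of the rule would resolve it, but comparing leading growth reads the answer without differentiating.


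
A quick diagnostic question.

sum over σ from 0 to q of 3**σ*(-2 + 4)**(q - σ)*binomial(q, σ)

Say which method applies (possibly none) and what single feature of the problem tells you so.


Method: the binomial theorem — binomial(q, σ) weighting matched powers of 3 and (-2 + 4) is the expanded form of (3 + (-2 + 4))^q — fold it back up.


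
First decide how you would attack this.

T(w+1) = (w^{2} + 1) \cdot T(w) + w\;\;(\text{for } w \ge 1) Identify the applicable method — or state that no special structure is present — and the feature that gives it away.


Best approach: a summation factor — one step of memory with a weight w^{2} + 1 that changes as the index grows — the summation-factor construction is built for this.


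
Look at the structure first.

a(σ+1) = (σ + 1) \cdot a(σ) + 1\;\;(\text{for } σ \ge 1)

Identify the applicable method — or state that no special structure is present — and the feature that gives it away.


Method: a summation factor — one-term recursion with variable weight σ + 1 is solved by product normalization, not by root-finding.


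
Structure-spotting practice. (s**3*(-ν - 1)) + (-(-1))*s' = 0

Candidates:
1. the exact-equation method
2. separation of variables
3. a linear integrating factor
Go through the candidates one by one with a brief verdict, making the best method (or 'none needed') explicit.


Technique: separation of variables — solved for the derivative, the right side splits multiplicatively into a function of each variable alone — divide and integrate each side.
- the exact-equation method — the cross partial derivatives disagree, so no single potential exists.
- separation of variables: applies; the problem has the shape this method handles.
- a linear integrating factor: a nonlinear term in the unknown puts this outside the integrating-factor template.


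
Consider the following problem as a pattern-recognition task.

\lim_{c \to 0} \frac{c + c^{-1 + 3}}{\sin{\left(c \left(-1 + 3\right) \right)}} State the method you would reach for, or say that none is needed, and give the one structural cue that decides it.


Diagnosis: l'Hôpital's rule (0/0) — substituting 0 gives 0 over 0; differentiate top and bottom once and re-evaluate. Expanding numerator and denominator to first order gives the same value — the rule automates exactly that.


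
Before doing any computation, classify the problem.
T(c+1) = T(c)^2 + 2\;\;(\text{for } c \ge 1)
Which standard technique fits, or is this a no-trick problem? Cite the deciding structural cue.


Diagnosis: no special technique — the new term depends nonlinearly on the old ones, which disqualifies every superposition-based technique.


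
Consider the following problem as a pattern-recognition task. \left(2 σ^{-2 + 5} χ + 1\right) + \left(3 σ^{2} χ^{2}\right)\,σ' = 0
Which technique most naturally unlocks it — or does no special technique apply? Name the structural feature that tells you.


Best approach: the exact-equation method — because the two cross partials coincide, the form is conservative as written — recover its potential in (χ, σ).


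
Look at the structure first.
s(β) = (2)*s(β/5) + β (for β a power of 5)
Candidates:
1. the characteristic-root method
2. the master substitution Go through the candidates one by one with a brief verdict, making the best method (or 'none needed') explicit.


Method: the master substitution — a divide-and-conquer shape: argument β/5, so change variables with β = 5^m and solve the linear version.
- the characteristic-root method: a divided-index call is not the fixed-shift linear shape that characteristic roots solve.
- the master substitution: yes, a natural case for it.


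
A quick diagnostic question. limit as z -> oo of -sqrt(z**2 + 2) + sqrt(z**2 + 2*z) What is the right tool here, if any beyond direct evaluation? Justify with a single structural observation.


Best approach: conjugate multiplication — both pieces blow up but their difference is finite; the conjugate trick rationalizes sqrt(z**2 + 2*z) - sqrt(z**2 + 2).


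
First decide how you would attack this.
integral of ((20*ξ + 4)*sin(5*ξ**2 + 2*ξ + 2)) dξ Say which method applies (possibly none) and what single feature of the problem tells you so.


Technique: u-substitution — spotting that 20*ξ + 4 is a constant multiple of the derivative of 5*ξ**2 + 2*ξ + 2 is the key observation — substitute u = 5*ξ**2 + 2*ξ + 2 and the integral becomes one-dimensional in u.


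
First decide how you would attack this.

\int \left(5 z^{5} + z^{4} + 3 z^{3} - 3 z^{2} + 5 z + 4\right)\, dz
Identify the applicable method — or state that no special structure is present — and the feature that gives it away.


Technique: no special technique — scan for structure and find none: constant multiples of powers of z, integrate directly.


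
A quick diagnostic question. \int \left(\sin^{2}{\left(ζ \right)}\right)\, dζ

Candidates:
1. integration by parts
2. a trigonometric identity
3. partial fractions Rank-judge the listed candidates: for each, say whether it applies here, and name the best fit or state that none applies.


Method: a trigonometric identity — the exponent on \sin^{2}{\left(ζ \right)} is even — the power-reduction identity is the standard preprocessing step.
- integration by parts: not the fit here: there is no polynomial factor to ladder down — parts can still close the trigonometric product by recursion, though the identity rewrite is the direct route.
- a trigonometric identity: applicable, and directly so.
- partial fractions — the expression is not a ratio of polynomials that decomposes further.


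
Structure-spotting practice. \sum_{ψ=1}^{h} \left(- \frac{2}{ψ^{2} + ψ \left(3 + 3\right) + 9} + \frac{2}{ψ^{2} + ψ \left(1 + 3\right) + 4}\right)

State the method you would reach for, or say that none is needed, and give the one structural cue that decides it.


Method: telescoping — write out three consecutive terms and watch the interior cancel: the advanced copy one term subtracts reappears as the very next term's leading piece, pair after pair.


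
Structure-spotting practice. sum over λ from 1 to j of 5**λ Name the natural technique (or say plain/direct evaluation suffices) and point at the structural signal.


Method: the geometric series formula — each summand is the previous one scaled by 5; that constant multiplier is itself the geometric structure.


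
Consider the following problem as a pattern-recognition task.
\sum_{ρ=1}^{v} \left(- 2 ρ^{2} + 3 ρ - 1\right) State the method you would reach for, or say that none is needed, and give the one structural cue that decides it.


Verdict: no special technique — no cancellation, no constant ratio, no binomial weights — just polynomial terms summed directly.


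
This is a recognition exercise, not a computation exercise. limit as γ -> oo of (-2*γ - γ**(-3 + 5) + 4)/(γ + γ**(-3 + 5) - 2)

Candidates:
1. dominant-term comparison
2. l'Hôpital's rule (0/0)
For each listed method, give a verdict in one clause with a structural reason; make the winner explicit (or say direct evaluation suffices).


Method: dominant-term comparison — growth-rate triage: the leading powers of γ decide the limit, everything else is noise.
- dominant-term comparison: yes, a natural case for it.
- l'Hôpital's rule (0/0) — as a single quotient the expression runs to ∞/∞ at the limit point — an at-infinity form of the rule would apply, though the leading-growth comparison is the direct reading.


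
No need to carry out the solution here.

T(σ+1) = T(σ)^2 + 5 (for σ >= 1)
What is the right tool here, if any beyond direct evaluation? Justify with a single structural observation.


Verdict: no special technique — no ansatz, no master substitution, no summation factor survives the nonlinearity here.


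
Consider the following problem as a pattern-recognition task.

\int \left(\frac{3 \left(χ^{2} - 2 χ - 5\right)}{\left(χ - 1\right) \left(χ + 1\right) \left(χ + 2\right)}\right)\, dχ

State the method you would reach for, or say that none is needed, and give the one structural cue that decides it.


Best approach: partial fractions — the bottom factors while the top stays lower-degree — split into simple fractions and integrate piece by piece.


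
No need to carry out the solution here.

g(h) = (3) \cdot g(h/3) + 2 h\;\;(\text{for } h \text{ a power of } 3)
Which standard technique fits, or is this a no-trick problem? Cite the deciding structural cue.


Best approach: the master substitution — the argument shrinks by the factor 3, so measure the index on a logarithmic scale and the recursion becomes a shift.


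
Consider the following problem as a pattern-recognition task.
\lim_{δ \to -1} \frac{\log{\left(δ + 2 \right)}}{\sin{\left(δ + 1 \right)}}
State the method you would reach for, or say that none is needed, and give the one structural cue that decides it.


Verdict: l'Hôpital's rule (0/0) — the 0/0 form at -1 is the signature situation for l'Hôpital's rule. Known elementary limits would finish this too — the rule just bypasses the case analysis.


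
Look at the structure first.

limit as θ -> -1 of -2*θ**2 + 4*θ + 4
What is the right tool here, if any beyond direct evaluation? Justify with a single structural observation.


Best approach: no special technique — no zero denominators, no indeterminate clash at -1 — substitute and read off the value.


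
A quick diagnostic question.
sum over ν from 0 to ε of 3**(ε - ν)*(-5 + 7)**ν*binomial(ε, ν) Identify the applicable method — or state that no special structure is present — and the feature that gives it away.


Technique: the binomial theorem — the binomial coefficients weight matched powers of (-5 + 7) and 3, which is exactly the expansion of a binomial power.


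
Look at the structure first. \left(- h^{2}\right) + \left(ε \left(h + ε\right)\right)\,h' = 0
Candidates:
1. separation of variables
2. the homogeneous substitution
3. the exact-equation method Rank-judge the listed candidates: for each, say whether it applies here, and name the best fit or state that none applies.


Diagnosis: the homogeneous substitution — scaling ε and h together leaves the slope fixed — it depends only on h/ε, so substitute the ratio. A Bernoulli-style rewrite — possibly after exchanging which variable is treated as dependent — would work as well; the homogeneous substitution is the more immediate reading here.
- separation of variables — the two dependences do not factor apart.
- the homogeneous substitution — applicable, and directly so.
- the exact-equation method — the cross partial derivatives disagree, so no single potential exists.


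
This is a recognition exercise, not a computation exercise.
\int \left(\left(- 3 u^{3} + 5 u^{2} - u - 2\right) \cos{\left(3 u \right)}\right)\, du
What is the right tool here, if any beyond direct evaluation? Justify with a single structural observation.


Verdict: integration by parts — - 3 u^{3} + 5 u^{2} - u - 2 dies after finitely many derivatives while \cos{\left(3 u \right)} cycles under integration — the tabular/parts setup.


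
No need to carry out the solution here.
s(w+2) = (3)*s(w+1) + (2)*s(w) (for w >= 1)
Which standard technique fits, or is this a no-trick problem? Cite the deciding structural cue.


Technique: the characteristic-root method — no index-dependence in the weights and nothing inhomogeneous: classic characteristic-equation setup.


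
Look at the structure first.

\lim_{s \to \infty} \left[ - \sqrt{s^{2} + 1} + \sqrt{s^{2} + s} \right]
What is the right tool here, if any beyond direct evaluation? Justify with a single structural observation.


Technique: conjugate multiplication — turning the difference into a conjugate-rationalized ratio makes the limit readable.


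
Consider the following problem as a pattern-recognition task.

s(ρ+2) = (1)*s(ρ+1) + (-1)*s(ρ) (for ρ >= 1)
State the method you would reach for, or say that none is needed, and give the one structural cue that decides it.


Method: the characteristic-root method — the recurrence treats every index alike (constant coefficients, no forcing) — precisely the regime where r^ρ trials close it.


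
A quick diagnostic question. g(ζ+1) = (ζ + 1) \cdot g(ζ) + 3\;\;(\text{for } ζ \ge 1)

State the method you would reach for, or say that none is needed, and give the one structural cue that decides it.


Technique: a summation factor — one step of memory with a weight ζ + 1 that changes as the index grows — the summation-factor construction is built for this.


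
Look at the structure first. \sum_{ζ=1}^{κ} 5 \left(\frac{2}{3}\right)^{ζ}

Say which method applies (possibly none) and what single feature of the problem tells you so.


Diagnosis: the geometric series formula — term-over-term division gives \frac{2}{3} every time — index-free ratio, geometric sum formula applies.


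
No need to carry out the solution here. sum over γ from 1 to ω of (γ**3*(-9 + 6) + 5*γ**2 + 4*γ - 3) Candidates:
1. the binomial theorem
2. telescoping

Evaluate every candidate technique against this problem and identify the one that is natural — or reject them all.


Technique: no special technique — constant-multiple powers of γ with no cancellation partners and no common ratio — use the standard power-sum formulas.
- the binomial theorem — there is no sum-raised-to-a-power identity hiding in these terms.
- telescoping: writing out consecutive terms as given produces no pairwise cancellation.


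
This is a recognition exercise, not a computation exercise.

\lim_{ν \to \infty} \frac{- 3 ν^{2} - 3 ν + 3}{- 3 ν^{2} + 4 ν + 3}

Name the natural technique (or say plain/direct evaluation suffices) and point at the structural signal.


Diagnosis: dominant-term comparison — as ν grows, only the highest-degree terms matter — compare leading terms and read the limit off. l'Hôpital's at-infinity variant applies to the expression viewed as a single quotient; the leading-term comparison is the direct route.


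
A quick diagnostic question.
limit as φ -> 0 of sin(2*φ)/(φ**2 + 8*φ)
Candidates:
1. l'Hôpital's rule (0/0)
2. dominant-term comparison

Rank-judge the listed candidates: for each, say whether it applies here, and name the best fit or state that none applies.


Technique: l'Hôpital's rule (0/0) — numerator and denominator both vanish at 0 — a genuine 0/0 form, which is exactly when l'Hôpital applies. Known elementary limits would finish this too — the rule just bypasses the case analysis.
- l'Hôpital's rule (0/0): yes — fits the structure here.
- dominant-term comparison — no dominant power emerges to decide the limit by degree comparison.


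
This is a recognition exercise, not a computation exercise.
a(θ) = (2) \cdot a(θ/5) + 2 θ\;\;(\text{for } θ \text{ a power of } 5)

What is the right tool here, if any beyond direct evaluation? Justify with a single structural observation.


Method: the master substitution — the argument contracts 5-fold per step: reindex θ exponentially and solve the linear recurrence in the new index.


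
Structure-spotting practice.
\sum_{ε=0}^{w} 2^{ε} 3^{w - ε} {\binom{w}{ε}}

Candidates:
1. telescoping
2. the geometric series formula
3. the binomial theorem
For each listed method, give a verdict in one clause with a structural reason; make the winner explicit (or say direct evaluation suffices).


Diagnosis: the binomial theorem — {\binom{w}{ε}} weighting matched powers of 2 and 3 is the expanded form of (2 + 3)^w — fold it back up.
- telescoping: computed from the summand as displayed, the partial sums build up without the pairwise collapse telescoping exploits.
- the geometric series formula — there is no constant term-to-term ratio.
- the binomial theorem — a fit — the right tool for this form.


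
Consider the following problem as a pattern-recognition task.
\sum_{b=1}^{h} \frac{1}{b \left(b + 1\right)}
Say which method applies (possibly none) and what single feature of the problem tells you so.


Technique: telescoping — rewrite \frac{1}{b \left(b + 1\right)} as simple fractions and successive terms eat each other — only the edges survive.


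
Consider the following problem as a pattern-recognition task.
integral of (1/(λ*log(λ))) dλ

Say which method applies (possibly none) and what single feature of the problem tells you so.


Technique: u-substitution — everything non-trivial happens through the inner expression log(λ), and its derivative accounts for the remaining factor up to a constant, so set u = log(λ).


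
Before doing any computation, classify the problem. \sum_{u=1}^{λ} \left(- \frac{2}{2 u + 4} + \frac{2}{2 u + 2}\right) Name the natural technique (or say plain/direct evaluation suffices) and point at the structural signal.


Diagnosis: telescoping — a difference of consecutive values of one function (\frac{2}{2 u + 2} at one index and the next) — telescoping by construction.


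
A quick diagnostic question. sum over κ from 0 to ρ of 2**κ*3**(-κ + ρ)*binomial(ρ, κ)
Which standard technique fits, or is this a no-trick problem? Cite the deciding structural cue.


Best approach: the binomial theorem — terms weighting binomial(ρ, κ) against matched powers of 2 and 3 reassemble into (2 + 3)^ρ by the binomial theorem.


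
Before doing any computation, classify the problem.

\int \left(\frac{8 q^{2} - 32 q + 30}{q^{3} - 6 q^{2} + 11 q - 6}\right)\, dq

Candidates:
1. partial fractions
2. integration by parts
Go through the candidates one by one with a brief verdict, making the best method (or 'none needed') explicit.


Diagnosis: partial fractions — each factor of q^{3} - 6 q^{2} + 11 q - 6 owns one elementary piece of the integrand — separate them and integrate piecewise.
- partial fractions — yes, a natural case for it.
- integration by parts: there is no nonconstant-polynomial-times-kernel split with an exp, sine, cosine (degree-1 argument), or logarithm partner.


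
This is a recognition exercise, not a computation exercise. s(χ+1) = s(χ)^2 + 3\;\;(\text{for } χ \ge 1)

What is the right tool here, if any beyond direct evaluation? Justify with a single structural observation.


Best approach: no special technique — once the recursion is nonlinear, characteristic roots, master substitutions, and summation factors are all off the table.


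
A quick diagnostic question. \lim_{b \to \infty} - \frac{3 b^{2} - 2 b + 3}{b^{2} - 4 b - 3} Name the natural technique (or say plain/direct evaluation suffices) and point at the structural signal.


Diagnosis: dominant-term comparison — as b grows, only the highest-degree terms matter — compare leading terms and read the limit off. Differentiating the expression as a single quotient would eventually settle it as well; matching dominant growth settles it immediately.


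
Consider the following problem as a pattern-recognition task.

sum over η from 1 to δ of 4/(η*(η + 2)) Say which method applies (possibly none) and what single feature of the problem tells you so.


Technique: telescoping — 4/(η*(η + 2)) decomposes into shift-paired simple fractions; the series telescopes to finitely many boundary pieces.


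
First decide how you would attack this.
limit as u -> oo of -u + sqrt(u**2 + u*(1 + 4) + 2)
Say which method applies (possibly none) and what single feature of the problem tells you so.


Diagnosis: conjugate multiplication — an infinity-minus-infinity difference with a surviving radical — multiply by the conjugate to cancel the divergence.


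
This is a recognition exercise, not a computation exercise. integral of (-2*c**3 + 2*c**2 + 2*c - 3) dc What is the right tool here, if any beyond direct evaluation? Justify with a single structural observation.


Technique: no special technique — a term-by-term power-rule job in c; no substitution or rearrangement earns its keep here.


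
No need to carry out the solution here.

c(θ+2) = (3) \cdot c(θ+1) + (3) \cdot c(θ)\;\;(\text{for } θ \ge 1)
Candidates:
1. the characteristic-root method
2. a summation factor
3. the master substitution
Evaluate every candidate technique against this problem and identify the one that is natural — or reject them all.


Best approach: the characteristic-root method — the recurrence treats every index alike (constant coefficients, no forcing) — precisely the regime where r^θ trials close it.
- the characteristic-root method — a fit — the right tool for this form.
- a summation factor: a summation factor telescopes one-step recursions; this one carries higher-order memory.
- the master substitution: no fixed divisor shrinks the index between calls.


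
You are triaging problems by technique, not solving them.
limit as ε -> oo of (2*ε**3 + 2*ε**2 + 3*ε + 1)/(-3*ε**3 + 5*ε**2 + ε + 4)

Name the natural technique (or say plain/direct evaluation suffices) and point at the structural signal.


Technique: dominant-term comparison — divide by the highest power of ε present: lower-order terms vanish and the dominant ratio remains. l'Hôpital's at-infinity variant applies to the expression viewed as a single quotient; the leading-term comparison is the direct route.


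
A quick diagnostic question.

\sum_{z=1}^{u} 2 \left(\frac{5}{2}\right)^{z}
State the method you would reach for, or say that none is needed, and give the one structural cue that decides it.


Best approach: the geometric series formula — check a ratio of consecutive terms: it is \frac{5}{2}, independent of the index, so the geometric formula closes the sum.


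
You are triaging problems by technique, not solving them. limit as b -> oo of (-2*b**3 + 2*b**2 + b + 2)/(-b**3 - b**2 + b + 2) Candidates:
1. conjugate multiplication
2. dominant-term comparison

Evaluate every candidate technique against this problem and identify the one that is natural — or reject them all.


Method: dominant-term comparison — divide through by the highest power of b; every lower-order term dies and the dominant terms decide the limit.
- conjugate multiplication: the conjugate move applies to radical differences, which this is not.
- dominant-term comparison: a fit — the right tool for this form.


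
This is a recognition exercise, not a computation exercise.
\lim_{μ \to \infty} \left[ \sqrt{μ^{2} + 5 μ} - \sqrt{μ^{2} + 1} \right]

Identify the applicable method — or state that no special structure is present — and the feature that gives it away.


Diagnosis: conjugate multiplication — divergence minus divergence hides a finite answer — expose it by pairing \sqrt{μ^{2} + 5 μ} - \sqrt{μ^{2} + 1} with its conjugate.


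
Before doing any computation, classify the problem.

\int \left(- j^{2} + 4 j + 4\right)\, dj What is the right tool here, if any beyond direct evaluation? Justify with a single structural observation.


Technique: no special technique — the integrand is a sum of constant multiples of powers of j — integrate term by term.


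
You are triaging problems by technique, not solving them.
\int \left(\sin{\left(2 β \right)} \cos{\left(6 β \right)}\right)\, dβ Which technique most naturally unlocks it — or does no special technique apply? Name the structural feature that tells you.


Verdict: a trigonometric identity — two different frequencies multiply in \sin{\left(2 β \right)} \cos{\left(6 β \right)}; the product-to-sum formula separates them.


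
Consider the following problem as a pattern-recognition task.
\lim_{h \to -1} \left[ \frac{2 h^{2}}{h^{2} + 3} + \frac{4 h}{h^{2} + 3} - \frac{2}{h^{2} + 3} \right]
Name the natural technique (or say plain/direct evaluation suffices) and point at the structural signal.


Best approach: no special technique — the expression is continuous at -1 — substitute and evaluate; no indeterminate form appears.


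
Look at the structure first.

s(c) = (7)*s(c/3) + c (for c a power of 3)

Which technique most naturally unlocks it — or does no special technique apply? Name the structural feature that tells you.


Verdict: the master substitution — treat m = log base 3 of c as the new clock: one recursion step advances m by one while c scales by 3.


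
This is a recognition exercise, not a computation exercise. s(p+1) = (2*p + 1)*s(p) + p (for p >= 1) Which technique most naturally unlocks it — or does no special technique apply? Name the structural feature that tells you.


Technique: a summation factor — one step of memory with a weight 2*p + 1 that changes as the index grows — the summation-factor construction is built for this.


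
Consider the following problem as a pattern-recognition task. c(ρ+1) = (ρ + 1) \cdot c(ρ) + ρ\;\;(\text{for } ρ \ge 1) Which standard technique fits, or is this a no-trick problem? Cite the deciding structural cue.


Method: a summation factor — the coefficient ρ + 1 drifts with the index, so no fixed root exists; normalizing by the cumulative product telescopes it.


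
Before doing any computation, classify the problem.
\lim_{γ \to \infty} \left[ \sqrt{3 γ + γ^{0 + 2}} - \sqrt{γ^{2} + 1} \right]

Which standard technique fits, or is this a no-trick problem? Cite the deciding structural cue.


Method: conjugate multiplication — both pieces blow up but their difference is finite; the conjugate trick rationalizes \sqrt{3 γ + γ^{0 + 2}} - \sqrt{γ^{2} + 1}.


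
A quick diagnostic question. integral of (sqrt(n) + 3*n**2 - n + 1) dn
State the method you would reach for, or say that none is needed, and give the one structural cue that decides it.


Verdict: no special technique — the integrand is a sum of constant multiples of powers of n — integrate term by term.


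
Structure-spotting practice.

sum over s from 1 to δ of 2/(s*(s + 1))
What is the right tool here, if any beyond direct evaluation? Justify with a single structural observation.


Best approach: telescoping — the summand 2/(s*(s + 1)) decomposes into fractions whose poles differ by an integer shift — the series collapses.


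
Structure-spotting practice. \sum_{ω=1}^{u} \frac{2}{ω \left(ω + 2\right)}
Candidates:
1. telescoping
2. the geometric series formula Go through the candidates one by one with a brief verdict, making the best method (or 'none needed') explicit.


Best approach: telescoping — the denominator's roots in \frac{2}{ω \left(ω + 2\right)} sit an integer apart: decomposition produces a self-cancelling chain.
- telescoping: applies; the problem has the shape this method handles.
- the geometric series formula — no single multiplier carries one term to the next throughout the sum.


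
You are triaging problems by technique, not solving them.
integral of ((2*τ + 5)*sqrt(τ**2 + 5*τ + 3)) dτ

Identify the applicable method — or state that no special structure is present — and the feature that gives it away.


Technique: u-substitution — structure check: outer function, inner expression τ**2 + 5*τ + 3, inner derivative as a factor — the classic u = τ**2 + 5*τ + 3 pattern.


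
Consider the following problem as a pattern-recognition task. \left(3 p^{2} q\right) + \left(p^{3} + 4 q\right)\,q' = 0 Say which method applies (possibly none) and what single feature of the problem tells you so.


Technique: the exact-equation method — this form is already the differential of something: the matching mixed partials of 3 p^{2} q and p^{3} + 4 q prove it.


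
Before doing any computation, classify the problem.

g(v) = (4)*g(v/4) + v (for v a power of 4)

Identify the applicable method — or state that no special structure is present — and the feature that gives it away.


Verdict: the master substitution — a divide-and-conquer shape: argument v/4, so change variables with v = 4^m and solve the linear version.


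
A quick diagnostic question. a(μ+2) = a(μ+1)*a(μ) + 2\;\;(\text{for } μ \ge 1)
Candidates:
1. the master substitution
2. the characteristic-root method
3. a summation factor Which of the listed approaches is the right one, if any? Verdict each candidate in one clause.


Method: no special technique — the recurrence is nonlinear in the sequence terms; no linear-recurrence method fits it as written — one iterates or studies it directly.
- the master substitution — this is shift-type recursion, outside the divide-and-conquer template.
- the characteristic-root method — nonlinearity rules out exponential-mode superposition from the start.
- a summation factor: the recursion is nonlinear — outside the first-order linear family a summation factor addresses.


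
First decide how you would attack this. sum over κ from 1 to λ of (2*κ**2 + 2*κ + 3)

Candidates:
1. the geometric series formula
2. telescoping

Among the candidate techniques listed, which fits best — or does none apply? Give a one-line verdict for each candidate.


Diagnosis: no special technique — with only polynomial terms in κ present, the classical sum-of-powers identities are all you need.
- the geometric series formula — the ratio of consecutive terms depends on the index.
- telescoping — writing out consecutive terms as given produces no pairwise cancellation.


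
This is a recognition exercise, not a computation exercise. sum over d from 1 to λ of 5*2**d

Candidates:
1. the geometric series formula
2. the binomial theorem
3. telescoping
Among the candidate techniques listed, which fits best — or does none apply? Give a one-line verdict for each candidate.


Verdict: the geometric series formula — term-over-term division gives 2 every time — index-free ratio, geometric sum formula applies.
- the geometric series formula: applicable, and directly so.
- the binomial theorem: the summand does not match any term pattern of an expanded binomial power.
- telescoping — in the displayed form, no term reappears at a neighboring index to cancel against.


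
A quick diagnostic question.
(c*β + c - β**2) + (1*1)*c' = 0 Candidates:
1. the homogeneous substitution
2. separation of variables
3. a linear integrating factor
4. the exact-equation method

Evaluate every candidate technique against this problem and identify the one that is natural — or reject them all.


Verdict: a linear integrating factor — the unknown enters only to the first power against a nonzero forcing term — the integrating-factor template applies directly.
- the homogeneous substitution — solved for the derivative, the right side changes under joint scaling of the two variables.
- separation of variables — no algebra isolates the independent variable on one side and the unknown on the other.
- a linear integrating factor: a fit — the right tool for this form.
- the exact-equation method — the mixed partial derivatives differ, so the left side is not a total differential.


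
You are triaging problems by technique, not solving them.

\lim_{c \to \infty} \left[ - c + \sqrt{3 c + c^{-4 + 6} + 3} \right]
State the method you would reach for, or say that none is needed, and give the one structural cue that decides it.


Best approach: conjugate multiplication — neither \sqrt{3 c + c^{-4 + 6} + 3} nor c converges alone, so rewrite their difference as a conjugate-rationalized quotient first.


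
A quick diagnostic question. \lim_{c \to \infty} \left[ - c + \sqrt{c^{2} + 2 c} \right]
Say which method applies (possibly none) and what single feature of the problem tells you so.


Verdict: conjugate multiplication — the difference \sqrt{c^{2} + 2 c} - c is an ∞ − ∞ stalemate; its conjugate partner breaks the tie.


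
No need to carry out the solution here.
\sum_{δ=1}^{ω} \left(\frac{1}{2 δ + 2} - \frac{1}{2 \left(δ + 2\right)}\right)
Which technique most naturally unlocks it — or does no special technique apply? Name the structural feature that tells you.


Method: telescoping — the summand is \frac{1}{2 δ + 2} minus the same expression shifted by one, so consecutive terms cancel in pairs.


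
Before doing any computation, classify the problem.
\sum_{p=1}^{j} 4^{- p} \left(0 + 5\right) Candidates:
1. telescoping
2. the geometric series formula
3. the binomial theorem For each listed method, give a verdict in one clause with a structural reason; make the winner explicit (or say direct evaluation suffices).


Verdict: the geometric series formula — consecutive terms stand in a fixed index-free ratio — the geometric sum formula closes it.
- telescoping — in the displayed form, no term reappears at a neighboring index to cancel against.
- the geometric series formula: yes, a natural case for it.
- the binomial theorem: there is no sum-raised-to-a-power identity hiding in these terms.


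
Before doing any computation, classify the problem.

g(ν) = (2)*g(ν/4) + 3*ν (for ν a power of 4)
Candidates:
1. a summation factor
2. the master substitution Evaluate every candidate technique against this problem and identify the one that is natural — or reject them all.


Verdict: the master substitution — a divide-and-conquer shape: argument ν/4, so change variables with ν = 4^m and solve the linear version.
- a summation factor — the recursion divides its index rather than shifting it — there is no previous-term chain for a summation factor to telescope.
- the master substitution: applies; the problem has the shape this method handles.


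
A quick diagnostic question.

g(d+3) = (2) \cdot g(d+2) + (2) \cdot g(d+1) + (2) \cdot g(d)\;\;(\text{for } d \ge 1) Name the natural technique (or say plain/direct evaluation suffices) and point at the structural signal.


Diagnosis: the characteristic-root method — linear, homogeneous, constant coefficients: solutions of the form r^d exist — find the roots of the characteristic polynomial.


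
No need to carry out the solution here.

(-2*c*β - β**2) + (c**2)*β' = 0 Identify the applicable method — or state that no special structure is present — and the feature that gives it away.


Method: the homogeneous substitution — scaling c and β together leaves the slope fixed — it depends only on β/c, so substitute the ratio. A Bernoulli rewrite works here as the equation stands — the homogeneous substitution is the more immediate reading.


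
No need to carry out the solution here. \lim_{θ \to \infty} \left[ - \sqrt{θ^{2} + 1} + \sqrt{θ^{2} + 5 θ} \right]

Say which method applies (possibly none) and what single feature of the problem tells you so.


Method: conjugate multiplication — infinity minus infinity with a radical in play — multiply by the conjugate so the divergences of \sqrt{θ^{2} + 5 θ} and \sqrt{θ^{2} + 1} annihilate.


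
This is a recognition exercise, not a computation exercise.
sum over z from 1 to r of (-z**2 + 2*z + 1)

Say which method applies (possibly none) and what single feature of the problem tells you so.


Verdict: no special technique — Faulhaber territory: sum each constant-multiple power of z with its closed-form formula, no trick required.
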